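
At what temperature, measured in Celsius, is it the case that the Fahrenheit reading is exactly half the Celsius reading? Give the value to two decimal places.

-24.62°C

Let C be the Celsius reading. The Fahrenheit reading is F = 1.8·C + 32.
Require F = 0.5·C: 1.8·C + 32 = 0.5·C.
(1.3)·C = -32  ⇒  C = -24.62.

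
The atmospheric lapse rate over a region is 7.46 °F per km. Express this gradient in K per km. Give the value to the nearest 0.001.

4.144 K/km

The quantity depends on a temperature interval, so only the ratio of degree sizes applies; the offset between the scales is irrelevant.
A change of 1°F is a change of 5/9 K, so 7.46 × 5/9 = 4.144.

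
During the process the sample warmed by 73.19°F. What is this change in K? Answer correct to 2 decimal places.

For a temperature interval the offset drops out; only the factor 5/9 applies.
73.19 × 5/9 = 40.66.

40.66 K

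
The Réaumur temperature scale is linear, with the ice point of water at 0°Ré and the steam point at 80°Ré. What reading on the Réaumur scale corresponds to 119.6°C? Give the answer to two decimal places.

95.68°Ré

Linearly onto the Réaumur scale: 0 + (119.6000 / 100) × (80 - 0) = 95.68°Ré.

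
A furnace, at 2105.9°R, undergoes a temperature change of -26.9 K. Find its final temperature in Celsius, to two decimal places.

869.89°C

Initial temperature in Celsius: (2105.9 - 491.67) × 5/9 = 896.7944°C.
The 26.9 K change is an interval; Kelvin and Celsius degrees are the same size, so ΔC = -26.9°C.
Final Celsius temperature: 896.7944 - 26.9000 = 869.8944°C.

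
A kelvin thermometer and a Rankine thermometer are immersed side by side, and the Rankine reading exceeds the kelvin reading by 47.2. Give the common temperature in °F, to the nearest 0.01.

Let x be the kelvin reading; then the Rankine reading is 1.8·x.
(1.8·x) - x = 47.2  ⇒  (0.8)·x = 47.2  ⇒  x = 59.0000 K.
In Celsius: 59 - 273.15 = -214.1500°C.
In Fahrenheit: -214.1500 × 1.8 + 32 = -353.47°F.

-353.47°F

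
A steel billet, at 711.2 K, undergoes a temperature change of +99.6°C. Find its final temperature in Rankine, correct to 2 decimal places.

Initial temperature in Celsius: 711.2 - 273.15 = 438.0500°C.
Final Celsius temperature: 438.0500 + 99.6000 = 537.6500°C.
In Rankine: 537.6500 × 1.8 + 491.67 = 1459.44°R.

1459.44°R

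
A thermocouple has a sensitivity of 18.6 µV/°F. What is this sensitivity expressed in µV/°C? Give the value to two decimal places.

The quantity depends on a temperature interval, so only the ratio of degree sizes applies; the offset between the scales is irrelevant.
A change of 1°C is a change of 1.8°F, so per °C the value is 18.6 × 1.8 = 33.48.

33.48 µV/°C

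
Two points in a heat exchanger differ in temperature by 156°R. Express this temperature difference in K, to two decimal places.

Only the scale ratio 5/9 matters for a change in temperature.
156 × 5/9 = 86.67.

86.67 K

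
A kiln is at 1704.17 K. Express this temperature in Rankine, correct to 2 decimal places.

3067.51°R

In Celsius: 1704.17 - 273.15 = 1431.0200°C.
In Rankine: 1431.0200 × 1.8 + 491.67 = 3067.51°R.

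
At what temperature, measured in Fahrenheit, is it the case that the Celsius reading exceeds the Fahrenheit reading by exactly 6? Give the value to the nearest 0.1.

Let F be the Fahrenheit reading. The Celsius reading is C = 5/9·F - 17.7778.
Require C - F = 6: (-4/9)·F - 17.7778 = 6.
F = (6 + 17.7778) / (-4/9) = -53.5.

-53.5°F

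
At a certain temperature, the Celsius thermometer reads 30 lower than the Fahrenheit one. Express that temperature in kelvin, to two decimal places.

Let x be the Fahrenheit reading; then the Celsius reading is 5/9·x - 17.7778.
(5/9·x - 17.7778) - x = -30  ⇒  (-4/9)·x = -12.2222  ⇒  x = 27.5000°F.
In Celsius: (27.5 - 32) × 5/9 = -2.5000°C.
In kelvin: -2.5000 + 273.15 = 270.65 K.

270.65 K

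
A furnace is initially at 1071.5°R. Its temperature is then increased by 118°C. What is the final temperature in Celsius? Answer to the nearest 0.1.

440.1°C

Initial temperature in Celsius: (1071.5 - 491.67) × 5/9 = 322.1278°C.
Final Celsius temperature: 322.1278 + 118.0000 = 440.1278°C.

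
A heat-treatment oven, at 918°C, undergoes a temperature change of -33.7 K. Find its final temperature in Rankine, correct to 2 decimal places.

2083.41°R

The 33.7 K change is an interval; Kelvin and Celsius degrees are the same size, so ΔC = -33.7°C.
Final Celsius temperature: 918.0000 - 33.7000 = 884.3000°C.
In Rankine: 884.3000 × 1.8 + 491.67 = 2083.41°R.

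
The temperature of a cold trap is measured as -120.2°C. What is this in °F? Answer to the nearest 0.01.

In Fahrenheit: -120.2000 × 1.8 + 32 = -184.36°F.

-184.36°F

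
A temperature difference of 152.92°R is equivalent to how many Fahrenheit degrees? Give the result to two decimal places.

152.92°F

Rankine and Fahrenheit degrees are the same size, so the interval is unchanged: 152.92.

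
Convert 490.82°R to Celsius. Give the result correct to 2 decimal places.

In Celsius: (490.82 - 491.67) × 5/9 = -0.4722°C.

-0.47°C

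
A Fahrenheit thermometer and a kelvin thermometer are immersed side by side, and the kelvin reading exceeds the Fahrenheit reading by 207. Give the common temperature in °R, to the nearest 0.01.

568.51°R

Let x be the Fahrenheit reading; then the kelvin reading is 5/9·x + 255.372.
(5/9·x + 255.372) - x = 207  ⇒  (-4/9)·x = -48.3722  ⇒  x = 108.8375°F.
In Celsius: (108.8375 - 32) × 5/9 = 42.6875°C.
In Rankine: 42.6875 × 1.8 + 491.67 = 568.51°R.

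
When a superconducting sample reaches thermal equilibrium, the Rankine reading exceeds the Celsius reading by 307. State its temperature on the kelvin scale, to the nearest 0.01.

Let x be the Rankine reading; then the Celsius reading is 5/9·x - 273.15.
(5/9·x - 273.15) - x = -307  ⇒  (-4/9)·x = -33.85  ⇒  x = 76.1625°R.
In Celsius: (76.1625 - 491.67) × 5/9 = -230.8375°C.
In kelvin: -230.8375 + 273.15 = 42.31 K.

42.31 K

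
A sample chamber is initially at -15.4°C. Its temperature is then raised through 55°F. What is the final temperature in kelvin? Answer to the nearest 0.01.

288.31 K

The 55°F change is an interval, so only the factor 5/9 applies: +55 × 5/9 = +30.5556°C.
Final Celsius temperature: -15.4000 + 30.5556 = 15.1556°C.
In kelvin: 15.1556 + 273.15 = 288.31 K.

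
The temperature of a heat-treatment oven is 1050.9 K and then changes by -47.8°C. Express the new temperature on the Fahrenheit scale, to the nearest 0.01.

Initial temperature in Celsius: 1050.9 - 273.15 = 777.7500°C.
Final Celsius temperature: 777.7500 - 47.8000 = 729.9500°C.
In Fahrenheit: 729.9500 × 1.8 + 32 = 1345.91°F.

1345.91°F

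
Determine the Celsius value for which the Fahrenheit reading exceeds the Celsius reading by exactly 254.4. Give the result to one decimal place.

Let C be the Celsius reading. The Fahrenheit reading is F = 1.8·C + 32.
Require F - C = 254.4: (0.8)·C + 32 = 254.4.
C = (254.4 - 32) / (0.8) = 278.0.

278.0°C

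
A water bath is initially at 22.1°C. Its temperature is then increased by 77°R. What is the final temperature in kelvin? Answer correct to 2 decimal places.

The 77°R change is an interval, so only the factor 5/9 applies: +77 × 5/9 = +42.7778°C.
Final Celsius temperature: 22.1000 + 42.7778 = 64.8778°C.
In kelvin: 64.8778 + 273.15 = 338.03 K.

338.03 K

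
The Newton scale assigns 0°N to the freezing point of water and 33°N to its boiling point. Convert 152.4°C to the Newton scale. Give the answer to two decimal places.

Linearly onto the Newton scale: 0 + (152.4000 / 100) × (33 - 0) = 50.29°N.

50.29°N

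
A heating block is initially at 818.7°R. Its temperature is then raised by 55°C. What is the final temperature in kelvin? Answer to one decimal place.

509.8 K

Initial temperature in Celsius: (818.7 - 491.67) × 5/9 = 181.6833°C.
Final Celsius temperature: 181.6833 + 55.0000 = 236.6833°C.
In kelvin: 236.6833 + 273.15 = 509.8 K.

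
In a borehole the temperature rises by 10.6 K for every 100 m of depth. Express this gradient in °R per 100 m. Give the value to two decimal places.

Since only a temperature interval is involved, the additive offset between the scales drops out.
A change of 1 K is a change of 1.8°R, so 10.6 × 1.8 = 19.08.

19.08 °R/100 m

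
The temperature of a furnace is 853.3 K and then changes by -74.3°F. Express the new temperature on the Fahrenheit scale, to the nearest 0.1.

1002.0°F

Initial temperature in Celsius: 853.3 - 273.15 = 580.1500°C.
The 74.3°F change is an interval, so only the factor 5/9 applies: -74.3 × 5/9 = -41.2778°C.
Final Celsius temperature: 580.1500 - 41.2778 = 538.8722°C.
In Fahrenheit: 538.8722 × 1.8 + 32 = 1002.0°F.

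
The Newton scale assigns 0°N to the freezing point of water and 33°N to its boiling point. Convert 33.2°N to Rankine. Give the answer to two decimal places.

Linear interpolation between the fixed points: C = (33.2 - 0) × 100 / (33 - 0) = 100.6061°C.
Then 100.6061 × 1.8 + 491.67 = 672.76°R.

672.76°R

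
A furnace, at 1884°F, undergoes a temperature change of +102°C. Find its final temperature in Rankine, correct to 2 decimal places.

Initial temperature in Celsius: (1884 - 32) × 5/9 = 1028.8889°C.
Final Celsius temperature: 1028.8889 + 102.0000 = 1130.8889°C.
In Rankine: 1130.8889 × 1.8 + 491.67 = 2527.27°R.

2527.27°R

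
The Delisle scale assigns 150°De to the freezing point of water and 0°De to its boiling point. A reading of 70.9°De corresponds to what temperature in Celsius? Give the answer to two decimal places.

52.73°C

Linear interpolation between the fixed points: C = (70.9 - 150) × 100 / (0 - 150) = 52.7333°C.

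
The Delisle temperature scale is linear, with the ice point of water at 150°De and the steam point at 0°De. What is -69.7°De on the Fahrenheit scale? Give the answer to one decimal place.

Linear interpolation between the fixed points: C = (-69.7 - 150) × 100 / (0 - 150) = 146.4667°C.
Then 146.4667 × 1.8 + 32 = 295.6°F.

295.6°F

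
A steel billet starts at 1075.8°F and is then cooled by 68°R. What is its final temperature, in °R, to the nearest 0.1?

Initial temperature in Celsius: (1075.8 - 32) × 5/9 = 579.8889°C.
The 68°R change is an interval, so only the factor 5/9 applies: -68 × 5/9 = -37.7778°C.
Final Celsius temperature: 579.8889 - 37.7778 = 542.1111°C.
In Rankine: 542.1111 × 1.8 + 491.67 = 1467.5°R.

1467.5°R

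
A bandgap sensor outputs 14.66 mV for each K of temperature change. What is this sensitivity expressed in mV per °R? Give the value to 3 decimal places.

8.144 mV per °R

Since only a temperature interval is involved, the additive offset between the scales drops out.
A change of 1°R is a change of 5/9 K, so per °R the value is 14.66 × 5/9 = 8.144.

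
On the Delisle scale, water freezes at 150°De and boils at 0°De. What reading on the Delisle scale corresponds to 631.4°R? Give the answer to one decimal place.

First in Celsius: (631.4 - 491.67) × 5/9 = 77.6278°C.
Linearly onto the Delisle scale: 150 + (77.6278 / 100) × (0 - 150) = 33.6°De.

33.6°De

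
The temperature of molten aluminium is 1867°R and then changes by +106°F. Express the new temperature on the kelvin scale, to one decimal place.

1096.1 K

Initial temperature in Celsius: (1867 - 491.67) × 5/9 = 764.0722°C.
The 106°F change is an interval, so only the factor 5/9 applies: +106 × 5/9 = +58.8889°C.
Final Celsius temperature: 764.0722 + 58.8889 = 822.9611°C.
In kelvin: 822.9611 + 273.15 = 1096.1 K.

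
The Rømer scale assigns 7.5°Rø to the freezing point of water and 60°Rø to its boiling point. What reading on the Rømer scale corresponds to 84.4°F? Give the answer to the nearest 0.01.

22.78°Rø

First in Celsius: (84.4 - 32) × 5/9 = 29.1111°C.
Linearly onto the Rømer scale: 7.5 + (29.1111 / 100) × (60 - 7.5) = 22.78°Rø.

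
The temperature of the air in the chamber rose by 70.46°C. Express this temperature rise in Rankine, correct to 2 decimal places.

For a temperature interval the offset drops out; only the factor 1.8 applies.
70.46 × 1.8 = 126.83.

126.83°R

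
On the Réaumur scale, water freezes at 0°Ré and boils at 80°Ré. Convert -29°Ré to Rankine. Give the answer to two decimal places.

Linear interpolation between the fixed points: C = (-29 - 0) × 100 / (80 - 0) = -36.2500°C.
Then -36.2500 × 1.8 + 491.67 = 426.42°R.

426.42°R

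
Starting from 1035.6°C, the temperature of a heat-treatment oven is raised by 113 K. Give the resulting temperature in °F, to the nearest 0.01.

The 113 K change is an interval; Kelvin and Celsius degrees are the same size, so ΔC = +113°C.
Final Celsius temperature: 1035.6000 + 113.0000 = 1148.6000°C.
In Fahrenheit: 1148.6000 × 1.8 + 32 = 2099.48°F.

2099.48°F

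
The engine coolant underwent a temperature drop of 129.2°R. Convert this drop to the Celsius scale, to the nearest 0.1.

An interval of 1°R corresponds to 5/9°C.
129.2 × 5/9 = 71.8.

71.8°C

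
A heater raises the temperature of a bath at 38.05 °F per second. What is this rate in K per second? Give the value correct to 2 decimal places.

21.14 K/second

The quantity depends on a temperature interval, so only the ratio of degree sizes applies; the offset between the scales is irrelevant.
A change of 1°F is a change of 5/9 K, so 38.05 × 5/9 = 21.14.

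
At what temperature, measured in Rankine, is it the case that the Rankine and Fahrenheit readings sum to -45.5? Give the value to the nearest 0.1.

207.1°R

Let R be the Rankine reading. The Fahrenheit reading is F = 1·R - 459.67.
Require R + F = -45.5: (2)·R - 459.67 = -45.5.
R = (-45.5 + 459.67) / (2) = 207.1.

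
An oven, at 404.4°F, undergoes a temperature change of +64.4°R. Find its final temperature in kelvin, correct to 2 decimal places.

515.82 K

Initial temperature in Celsius: (404.4 - 32) × 5/9 = 206.8889°C.
The 64.4°R change is an interval, so only the factor 5/9 applies: +64.4 × 5/9 = +35.7778°C.
Final Celsius temperature: 206.8889 + 35.7778 = 242.6667°C.
In kelvin: 242.6667 + 273.15 = 515.82 K.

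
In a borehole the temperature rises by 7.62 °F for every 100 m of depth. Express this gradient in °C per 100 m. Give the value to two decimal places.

4.23 °C/100 m

The quantity depends on a temperature interval, so only the ratio of degree sizes applies; the offset between the scales is irrelevant.
A change of 1°F is a change of 5/9°C, so 7.62 × 5/9 = 4.23.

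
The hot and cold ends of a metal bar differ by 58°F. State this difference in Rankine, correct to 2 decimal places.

Fahrenheit and Rankine degrees are the same size, so the interval is unchanged: 58.00.

58.00°R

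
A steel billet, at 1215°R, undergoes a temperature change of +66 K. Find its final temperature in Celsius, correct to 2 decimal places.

467.85°C

Initial temperature in Celsius: (1215 - 491.67) × 5/9 = 401.8500°C.
The 66 K change is an interval; Kelvin and Celsius degrees are the same size, so ΔC = +66°C.
Final Celsius temperature: 401.8500 + 66.0000 = 467.8500°C.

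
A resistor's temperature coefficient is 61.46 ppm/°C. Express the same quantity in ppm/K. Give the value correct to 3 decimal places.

Since only a temperature interval is involved, the additive offset between the scales drops out.
A change of 1 K is a change of 1°C, so per K the value is 61.46 × 1 = 61.460.

61.460 ppm/K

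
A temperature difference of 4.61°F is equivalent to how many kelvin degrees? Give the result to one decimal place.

2.6 K

An interval of 1°F corresponds to 5/9 K.
4.61 × 5/9 = 2.6.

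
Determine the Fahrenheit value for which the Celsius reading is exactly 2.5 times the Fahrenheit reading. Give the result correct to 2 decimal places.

-9.14°F

Let F be the Fahrenheit reading. The Celsius reading is C = 5/9·F - 17.7778.
Require C = 2.5·F: 5/9·F - 17.7778 = 2.5·F.
(-35/18)·F = 17.7778  ⇒  F = -9.14.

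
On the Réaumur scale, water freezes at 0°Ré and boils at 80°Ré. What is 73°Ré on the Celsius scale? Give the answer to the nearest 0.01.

Linear interpolation between the fixed points: C = (73 - 0) × 100 / (80 - 0) = 91.2500°C.

91.25°C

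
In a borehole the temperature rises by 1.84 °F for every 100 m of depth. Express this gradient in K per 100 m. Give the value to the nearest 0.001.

1.022 K/100 m

The quantity depends on a temperature interval, so only the ratio of degree sizes applies; the offset between the scales is irrelevant.
A change of 1°F is a change of 5/9 K, so 1.84 × 5/9 = 1.022.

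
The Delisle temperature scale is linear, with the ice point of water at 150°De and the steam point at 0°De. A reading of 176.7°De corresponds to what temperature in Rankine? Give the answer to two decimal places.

459.63°R

Linear interpolation between the fixed points: C = (176.7 - 150) × 100 / (0 - 150) = -17.8000°C.
Then -17.8000 × 1.8 + 491.67 = 459.63°R.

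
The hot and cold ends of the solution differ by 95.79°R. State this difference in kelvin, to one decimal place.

53.2 K

Only the scale ratio 5/9 matters for a change in temperature.
95.79 × 5/9 = 53.2.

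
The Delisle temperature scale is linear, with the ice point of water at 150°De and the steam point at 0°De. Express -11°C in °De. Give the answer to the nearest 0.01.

166.50°De

Linearly onto the Delisle scale: 150 + (-11.0000 / 100) × (0 - 150) = 166.50°De.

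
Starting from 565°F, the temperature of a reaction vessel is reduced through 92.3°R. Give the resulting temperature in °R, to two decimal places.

932.37°R

Initial temperature in Celsius: (565 - 32) × 5/9 = 296.1111°C.
The 92.3°R change is an interval, so only the factor 5/9 applies: -92.3 × 5/9 = -51.2778°C.
Final Celsius temperature: 296.1111 - 51.2778 = 244.8333°C.
In Rankine: 244.8333 × 1.8 + 491.67 = 932.37°R.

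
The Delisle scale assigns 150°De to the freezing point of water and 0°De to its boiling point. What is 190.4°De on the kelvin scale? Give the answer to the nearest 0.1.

Linear interpolation between the fixed points: C = (190.4 - 150) × 100 / (0 - 150) = -26.9333°C.
Then -26.9333 + 273.15 = 246.2 K.

246.2 K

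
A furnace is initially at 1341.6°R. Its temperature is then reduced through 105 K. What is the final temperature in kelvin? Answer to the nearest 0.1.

Initial temperature in Celsius: (1341.6 - 491.67) × 5/9 = 472.1833°C.
The 105 K change is an interval; Kelvin and Celsius degrees are the same size, so ΔC = -105°C.
Final Celsius temperature: 472.1833 - 105.0000 = 367.1833°C.
In kelvin: 367.1833 + 273.15 = 640.3 K.

640.3 K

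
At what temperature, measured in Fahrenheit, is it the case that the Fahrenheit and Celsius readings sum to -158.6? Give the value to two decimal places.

Let F be the Fahrenheit reading. The Celsius reading is C = 5/9·F - 17.7778.
Require F + C = -158.6: (14/9)·F - 17.7778 = -158.6.
F = (-158.6 + 17.7778) / (14/9) = -90.53.

-90.53°F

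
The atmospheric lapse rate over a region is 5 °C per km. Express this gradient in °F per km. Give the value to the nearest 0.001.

9.000 °F/km

The quantity depends on a temperature interval, so only the ratio of degree sizes applies; the offset between the scales is irrelevant.
A change of 1°C is a change of 1.8°F, so 5 × 1.8 = 9.000.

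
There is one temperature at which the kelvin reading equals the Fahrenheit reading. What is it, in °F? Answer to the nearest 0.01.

Let F be the Fahrenheit reading. The kelvin reading is K = 5/9·F + 255.372.
Set K = F: 5/9·F + 255.372 = F.
(-4/9)·F = -255.372  ⇒  F = 574.59.

574.59°F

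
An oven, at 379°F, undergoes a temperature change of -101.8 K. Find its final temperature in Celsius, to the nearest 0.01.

90.98°C

Initial temperature in Celsius: (379 - 32) × 5/9 = 192.7778°C.
The 101.8 K change is an interval; Kelvin and Celsius degrees are the same size, so ΔC = -101.8°C.
Final Celsius temperature: 192.7778 - 101.8000 = 90.9778°C.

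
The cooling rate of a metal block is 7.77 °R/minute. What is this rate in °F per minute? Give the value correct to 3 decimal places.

Since only a temperature interval is involved, the additive offset between the scales drops out.
A change of 1°R is a change of 1°F, so 7.77 × 1 = 7.770.

7.770 °F/minute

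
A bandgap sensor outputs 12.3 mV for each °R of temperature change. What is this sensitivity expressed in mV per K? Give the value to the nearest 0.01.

22.14 mV per K

Since only a temperature interval is involved, the additive offset between the scales drops out.
A change of 1 K is a change of 1.8°R, so per K the value is 12.3 × 1.8 = 22.14.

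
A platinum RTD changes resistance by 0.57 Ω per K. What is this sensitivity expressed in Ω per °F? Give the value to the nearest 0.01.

Since only a temperature interval is involved, the additive offset between the scales drops out.
A change of 1°F is a change of 5/9 K, so per °F the value is 0.57 × 5/9 = 0.32.

0.32 Ω per °F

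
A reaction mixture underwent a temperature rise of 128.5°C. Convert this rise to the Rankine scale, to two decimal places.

An interval of 1°C corresponds to 1.8°R.
128.5 × 1.8 = 231.30.

231.30°R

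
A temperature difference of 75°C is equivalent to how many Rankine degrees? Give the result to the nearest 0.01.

135.00°R

For a temperature interval the offset drops out; only the factor 1.8 applies.
75 × 1.8 = 135.00.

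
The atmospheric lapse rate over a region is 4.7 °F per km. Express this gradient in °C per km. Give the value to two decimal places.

2.61 °C/km

Since only a temperature interval is involved, the additive offset between the scales drops out.
A change of 1°F is a change of 5/9°C, so 4.7 × 5/9 = 2.61.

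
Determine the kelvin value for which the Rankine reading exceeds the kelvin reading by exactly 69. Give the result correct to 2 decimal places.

86.25 K

Let K be the kelvin reading. The Rankine reading is R = 1.8·K.
Require R - K = 69: (0.8)·K = 69.
K = (69) / (0.8) = 86.25.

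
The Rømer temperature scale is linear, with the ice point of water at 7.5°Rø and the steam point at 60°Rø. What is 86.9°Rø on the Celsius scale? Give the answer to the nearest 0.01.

Linear interpolation between the fixed points: C = (86.9 - 7.5) × 100 / (60 - 7.5) = 151.2381°C.

151.24°C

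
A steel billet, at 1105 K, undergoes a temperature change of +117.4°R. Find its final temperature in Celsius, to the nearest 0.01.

Initial temperature in Celsius: 1105 - 273.15 = 831.8500°C.
The 117.4°R change is an interval, so only the factor 5/9 applies: +117.4 × 5/9 = +65.2222°C.
Final Celsius temperature: 831.8500 + 65.2222 = 897.0722°C.

897.07°C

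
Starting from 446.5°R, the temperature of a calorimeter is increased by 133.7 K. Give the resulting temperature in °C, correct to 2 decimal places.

108.61°C

Initial temperature in Celsius: (446.5 - 491.67) × 5/9 = -25.0944°C.
The 133.7 K change is an interval; Kelvin and Celsius degrees are the same size, so ΔC = +133.7°C.
Final Celsius temperature: -25.0944 + 133.7000 = 108.6056°C.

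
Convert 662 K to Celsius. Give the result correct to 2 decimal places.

In Celsius: 662 - 273.15 = 388.8500°C.

388.85°C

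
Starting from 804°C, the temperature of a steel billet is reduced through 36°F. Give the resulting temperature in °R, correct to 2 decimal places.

The 36°F change is an interval, so only the factor 5/9 applies: -36 × 5/9 = -20.0000°C.
Final Celsius temperature: 804.0000 - 20.0000 = 784.0000°C.
In Rankine: 784.0000 × 1.8 + 491.67 = 1902.87°R.

1902.87°R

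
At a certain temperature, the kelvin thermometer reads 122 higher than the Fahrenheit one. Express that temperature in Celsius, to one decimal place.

Let x be the Fahrenheit reading; then the kelvin reading is 5/9·x + 255.372.
(5/9·x + 255.372) - x = 122  ⇒  (-4/9)·x = -133.372  ⇒  x = 300.0875°F.
In Celsius: (300.0875 - 32) × 5/9 = 148.9°C.

148.9°C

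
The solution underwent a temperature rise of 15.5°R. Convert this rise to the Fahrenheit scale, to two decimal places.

15.50°F

Rankine and Fahrenheit degrees are the same size, so the interval is unchanged: 15.50.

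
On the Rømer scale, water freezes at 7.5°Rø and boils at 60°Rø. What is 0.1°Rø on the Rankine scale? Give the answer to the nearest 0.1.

466.3°R

Linear interpolation between the fixed points: C = (0.1 - 7.5) × 100 / (60 - 7.5) = -14.0952°C.
Then -14.0952 × 1.8 + 491.67 = 466.3°R.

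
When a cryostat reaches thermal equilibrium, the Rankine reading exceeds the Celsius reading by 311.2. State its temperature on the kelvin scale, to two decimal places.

Let x be the Rankine reading; then the Celsius reading is 5/9·x - 273.15.
(5/9·x - 273.15) - x = -311.2  ⇒  (-4/9)·x = -38.05  ⇒  x = 85.6125°R.
In Celsius: (85.6125 - 491.67) × 5/9 = -225.5875°C.
In kelvin: -225.5875 + 273.15 = 47.56 K.

47.56 K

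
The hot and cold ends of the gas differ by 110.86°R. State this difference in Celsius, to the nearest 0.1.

Only the scale ratio 5/9 matters for a change in temperature.
110.86 × 5/9 = 61.6.

61.6°C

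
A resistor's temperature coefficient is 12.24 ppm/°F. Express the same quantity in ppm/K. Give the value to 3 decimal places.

22.032 ppm/K

The quantity depends on a temperature interval, so only the ratio of degree sizes applies; the offset between the scales is irrelevant.
A change of 1 K is a change of 1.8°F, so per K the value is 12.24 × 1.8 = 22.032.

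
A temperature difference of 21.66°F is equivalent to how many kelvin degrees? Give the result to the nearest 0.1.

12.0 K

An interval of 1°F corresponds to 5/9 K.
21.66 × 5/9 = 12.0.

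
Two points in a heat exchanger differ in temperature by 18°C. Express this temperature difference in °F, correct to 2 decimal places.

32.40°F

For a temperature interval the offset drops out; only the factor 1.8 applies.
18 × 1.8 = 32.40.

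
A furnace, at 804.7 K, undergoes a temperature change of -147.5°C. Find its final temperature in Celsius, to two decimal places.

Initial temperature in Celsius: 804.7 - 273.15 = 531.5500°C.
Final Celsius temperature: 531.5500 - 147.5000 = 384.0500°C.

384.05°C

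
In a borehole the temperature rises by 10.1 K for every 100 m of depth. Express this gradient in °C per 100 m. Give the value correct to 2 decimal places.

10.10 °C/100 m

Since only a temperature interval is involved, the additive offset between the scales drops out.
A change of 1 K is a change of 1°C, so 10.1 × 1 = 10.10.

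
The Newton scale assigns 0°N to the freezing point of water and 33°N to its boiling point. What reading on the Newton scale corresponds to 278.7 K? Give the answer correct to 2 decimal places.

1.83°N

First in Celsius: 278.7 - 273.15 = 5.5500°C.
Linearly onto the Newton scale: 0 + (5.5500 / 100) × (33 - 0) = 1.83°N.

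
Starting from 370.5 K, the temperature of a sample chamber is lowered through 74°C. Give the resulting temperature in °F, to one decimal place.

74.0°F

Initial temperature in Celsius: 370.5 - 273.15 = 97.3500°C.
Final Celsius temperature: 97.3500 - 74.0000 = 23.3500°C.
In Fahrenheit: 23.3500 × 1.8 + 32 = 74.0°F.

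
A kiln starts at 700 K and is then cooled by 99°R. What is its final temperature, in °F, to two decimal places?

Initial temperature in Celsius: 700 - 273.15 = 426.8500°C.
The 99°R change is an interval, so only the factor 5/9 applies: -99 × 5/9 = -55.0000°C.
Final Celsius temperature: 426.8500 - 55.0000 = 371.8500°C.
In Fahrenheit: 371.8500 × 1.8 + 32 = 701.33°F.

701.33°F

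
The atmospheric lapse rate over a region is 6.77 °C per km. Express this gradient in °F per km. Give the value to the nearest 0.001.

12.186 °F/km

Since only a temperature interval is involved, the additive offset between the scales drops out.
A change of 1°C is a change of 1.8°F, so 6.77 × 1.8 = 12.186.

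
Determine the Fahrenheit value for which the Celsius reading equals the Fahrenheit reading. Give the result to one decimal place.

Let F be the Fahrenheit reading. The Celsius reading is C = 5/9·F - 17.7778.
Set C = F: 5/9·F - 17.7778 = F.
(-4/9)·F = 17.7778  ⇒  F = -40.0.

-40.0°F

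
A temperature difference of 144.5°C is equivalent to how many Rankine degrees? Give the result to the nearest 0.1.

260.1°R

An interval of 1°C corresponds to 1.8°R.
144.5 × 1.8 = 260.1.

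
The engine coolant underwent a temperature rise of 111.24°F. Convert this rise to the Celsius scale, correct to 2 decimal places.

61.80°C

Only the scale ratio 5/9 matters for a change in temperature.
111.24 × 5/9 = 61.80.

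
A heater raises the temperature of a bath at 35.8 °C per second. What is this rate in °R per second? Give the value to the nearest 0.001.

64.440 °R/second

Since only a temperature interval is involved, the additive offset between the scales drops out.
A change of 1°C is a change of 1.8°R, so 35.8 × 1.8 = 64.440.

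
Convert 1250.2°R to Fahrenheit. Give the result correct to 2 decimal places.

790.53°F

In Celsius: (1250.2 - 491.67) × 5/9 = 421.4056°C.
In Fahrenheit: 421.4056 × 1.8 + 32 = 790.53°F.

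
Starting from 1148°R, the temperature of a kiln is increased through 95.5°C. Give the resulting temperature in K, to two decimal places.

Initial temperature in Celsius: (1148 - 491.67) × 5/9 = 364.6278°C.
Final Celsius temperature: 364.6278 + 95.5000 = 460.1278°C.
In kelvin: 460.1278 + 273.15 = 733.28 K.

733.28 K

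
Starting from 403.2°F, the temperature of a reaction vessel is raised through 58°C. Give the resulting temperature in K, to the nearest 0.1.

Initial temperature in Celsius: (403.2 - 32) × 5/9 = 206.2222°C.
Final Celsius temperature: 206.2222 + 58.0000 = 264.2222°C.
In kelvin: 264.2222 + 273.15 = 537.4 K.

537.4 K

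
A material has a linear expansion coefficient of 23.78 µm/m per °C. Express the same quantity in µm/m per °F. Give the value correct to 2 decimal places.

13.21 µm/m per °F

The quantity depends on a temperature interval, so only the ratio of degree sizes applies; the offset between the scales is irrelevant.
A change of 1°F is a change of 5/9°C, so per °F the value is 23.78 × 5/9 = 13.21.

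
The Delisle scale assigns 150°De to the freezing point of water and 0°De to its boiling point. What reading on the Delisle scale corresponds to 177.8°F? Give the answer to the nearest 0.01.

28.50°De

First in Celsius: (177.8 - 32) × 5/9 = 81.0000°C.
Linearly onto the Delisle scale: 150 + (81.0000 / 100) × (0 - 150) = 28.50°De.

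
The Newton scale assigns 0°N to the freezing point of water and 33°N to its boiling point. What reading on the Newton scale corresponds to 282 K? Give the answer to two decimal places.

First in Celsius: 282 - 273.15 = 8.8500°C.
Linearly onto the Newton scale: 0 + (8.8500 / 100) × (33 - 0) = 2.92°N.

2.92°N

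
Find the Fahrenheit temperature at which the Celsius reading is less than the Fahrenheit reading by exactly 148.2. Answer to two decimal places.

Let F be the Fahrenheit reading. The Celsius reading is C = 5/9·F - 17.7778.
Require C - F = -148.2: (-4/9)·F - 17.7778 = -148.2.
F = (-148.2 + 17.7778) / (-4/9) = 293.45.

293.45°F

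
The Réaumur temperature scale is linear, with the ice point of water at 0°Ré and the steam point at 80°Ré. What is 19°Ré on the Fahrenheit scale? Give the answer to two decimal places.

Linear interpolation between the fixed points: C = (19 - 0) × 100 / (80 - 0) = 23.7500°C.
Then 23.7500 × 1.8 + 32 = 74.75°F.

74.75°F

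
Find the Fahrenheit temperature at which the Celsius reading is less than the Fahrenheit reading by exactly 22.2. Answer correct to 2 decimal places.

9.95°F

Let F be the Fahrenheit reading. The Celsius reading is C = 5/9·F - 17.7778.
Require C - F = -22.2: (-4/9)·F - 17.7778 = -22.2.
F = (-22.2 + 17.7778) / (-4/9) = 9.95.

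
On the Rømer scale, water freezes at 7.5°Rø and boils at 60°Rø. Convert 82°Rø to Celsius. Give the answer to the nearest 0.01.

141.90°C

Linear interpolation between the fixed points: C = (82 - 7.5) × 100 / (60 - 7.5) = 141.9048°C.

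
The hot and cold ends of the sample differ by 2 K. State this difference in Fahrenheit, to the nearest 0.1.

3.6°F

Only the scale ratio 1.8 matters for a change in temperature.
2 × 1.8 = 3.6.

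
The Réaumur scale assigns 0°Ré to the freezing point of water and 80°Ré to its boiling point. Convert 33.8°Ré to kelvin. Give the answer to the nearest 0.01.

315.40 K

Linear interpolation between the fixed points: C = (33.8 - 0) × 100 / (80 - 0) = 42.2500°C.
Then 42.2500 + 273.15 = 315.40 K.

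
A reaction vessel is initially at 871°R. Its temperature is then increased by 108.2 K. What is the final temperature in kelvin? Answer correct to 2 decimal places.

592.09 K

Initial temperature in Celsius: (871 - 491.67) × 5/9 = 210.7389°C.
The 108.2 K change is an interval; Kelvin and Celsius degrees are the same size, so ΔC = +108.2°C.
Final Celsius temperature: 210.7389 + 108.2000 = 318.9389°C.
In kelvin: 318.9389 + 273.15 = 592.09 K.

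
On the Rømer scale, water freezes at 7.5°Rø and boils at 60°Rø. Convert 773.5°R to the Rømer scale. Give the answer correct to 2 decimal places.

89.70°Rø

First in Celsius: (773.5 - 491.67) × 5/9 = 156.5722°C.
Linearly onto the Rømer scale: 7.5 + (156.5722 / 100) × (60 - 7.5) = 89.70°Rø.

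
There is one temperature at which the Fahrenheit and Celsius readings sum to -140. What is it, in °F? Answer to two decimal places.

-78.57°F

Let F be the Fahrenheit reading. The Celsius reading is C = 5/9·F - 17.7778.
Require F + C = -140: (14/9)·F - 17.7778 = -140.
F = (-140 + 17.7778) / (14/9) = -78.57.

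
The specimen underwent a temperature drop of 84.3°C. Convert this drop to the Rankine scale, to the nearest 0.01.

For a temperature interval the offset drops out; only the factor 1.8 applies.
84.3 × 1.8 = 151.74.

151.74°R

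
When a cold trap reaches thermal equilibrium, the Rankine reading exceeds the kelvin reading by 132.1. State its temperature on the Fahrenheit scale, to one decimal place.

-162.4°F

Let x be the kelvin reading; then the Rankine reading is 1.8·x.
(1.8·x) - x = 132.1  ⇒  (0.8)·x = 132.1  ⇒  x = 165.1250 K.
In Celsius: 165.125 - 273.15 = -108.0250°C.
In Fahrenheit: -108.0250 × 1.8 + 32 = -162.4°F.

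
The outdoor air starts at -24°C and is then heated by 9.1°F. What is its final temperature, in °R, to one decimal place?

457.6°R

The 9.1°F change is an interval, so only the factor 5/9 applies: +9.1 × 5/9 = +5.0556°C.
Final Celsius temperature: -24.0000 + 5.0556 = -18.9444°C.
In Rankine: -18.9444 × 1.8 + 491.67 = 457.6°R.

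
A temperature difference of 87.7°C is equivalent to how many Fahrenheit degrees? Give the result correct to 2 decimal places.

For a temperature interval the offset drops out; only the factor 1.8 applies.
87.7 × 1.8 = 157.86.

157.86°F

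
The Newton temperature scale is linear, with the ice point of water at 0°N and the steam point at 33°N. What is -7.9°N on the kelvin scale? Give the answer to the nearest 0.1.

249.2 K

Linear interpolation between the fixed points: C = (-7.9 - 0) × 100 / (33 - 0) = -23.9394°C.
Then -23.9394 + 273.15 = 249.2 K.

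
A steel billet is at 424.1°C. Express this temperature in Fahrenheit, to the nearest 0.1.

In Fahrenheit: 424.1000 × 1.8 + 32 = 795.4°F.

795.4°F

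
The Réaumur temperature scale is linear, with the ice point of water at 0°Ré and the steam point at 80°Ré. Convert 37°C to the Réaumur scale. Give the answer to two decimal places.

29.60°Ré

Linearly onto the Réaumur scale: 0 + (37.0000 / 100) × (80 - 0) = 29.60°Ré.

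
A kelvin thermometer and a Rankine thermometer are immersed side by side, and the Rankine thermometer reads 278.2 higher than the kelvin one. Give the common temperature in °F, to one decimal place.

Let x be the kelvin reading; then the Rankine reading is 1.8·x.
(1.8·x) - x = 278.2  ⇒  (0.8)·x = 278.2  ⇒  x = 347.7500 K.
In Celsius: 347.75 - 273.15 = 74.6000°C.
In Fahrenheit: 74.6000 × 1.8 + 32 = 166.3°F.

166.3°F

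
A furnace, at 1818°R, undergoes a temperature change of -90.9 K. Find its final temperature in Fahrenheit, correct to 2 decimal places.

1194.71°F

Initial temperature in Celsius: (1818 - 491.67) × 5/9 = 736.8500°C.
The 90.9 K change is an interval; Kelvin and Celsius degrees are the same size, so ΔC = -90.9°C.
Final Celsius temperature: 736.8500 - 90.9000 = 645.9500°C.
In Fahrenheit: 645.9500 × 1.8 + 32 = 1194.71°F.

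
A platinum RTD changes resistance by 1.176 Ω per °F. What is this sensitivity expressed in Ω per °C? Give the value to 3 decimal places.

The quantity depends on a temperature interval, so only the ratio of degree sizes applies; the offset between the scales is irrelevant.
A change of 1°C is a change of 1.8°F, so per °C the value is 1.176 × 1.8 = 2.117.

2.117 Ω per °C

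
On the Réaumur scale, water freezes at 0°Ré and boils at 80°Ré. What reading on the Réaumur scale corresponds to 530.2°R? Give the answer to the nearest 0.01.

First in Celsius: (530.2 - 491.67) × 5/9 = 21.4056°C.
Linearly onto the Réaumur scale: 0 + (21.4056 / 100) × (80 - 0) = 17.12°Ré.

17.12°Ré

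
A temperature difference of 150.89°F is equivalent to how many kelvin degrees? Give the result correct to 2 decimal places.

For a temperature interval the offset drops out; only the factor 5/9 applies.
150.89 × 5/9 = 83.83.

83.83 K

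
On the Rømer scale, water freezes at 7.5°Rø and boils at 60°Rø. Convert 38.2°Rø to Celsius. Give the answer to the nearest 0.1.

Linear interpolation between the fixed points: C = (38.2 - 7.5) × 100 / (60 - 7.5) = 58.4762°C.

58.5°C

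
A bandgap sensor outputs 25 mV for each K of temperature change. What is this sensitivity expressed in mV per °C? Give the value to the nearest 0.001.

Since only a temperature interval is involved, the additive offset between the scales drops out.
A change of 1°C is a change of 1 K, so per °C the value is 25 × 1 = 25.000.

25.000 mV per °C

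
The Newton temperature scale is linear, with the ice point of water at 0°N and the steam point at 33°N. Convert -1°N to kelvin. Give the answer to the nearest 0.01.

Linear interpolation between the fixed points: C = (-1 - 0) × 100 / (33 - 0) = -3.0303°C.
Then -3.0303 + 273.15 = 270.12 K.

270.12 K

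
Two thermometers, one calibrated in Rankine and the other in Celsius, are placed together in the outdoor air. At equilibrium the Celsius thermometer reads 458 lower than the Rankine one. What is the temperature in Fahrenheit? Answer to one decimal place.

Let x be the Rankine reading; then the Celsius reading is 5/9·x - 273.15.
(5/9·x - 273.15) - x = -458  ⇒  (-4/9)·x = -184.85  ⇒  x = 415.9125°R.
In Celsius: (415.9125 - 491.67) × 5/9 = -42.0875°C.
In Fahrenheit: -42.0875 × 1.8 + 32 = -43.8°F.

-43.8°F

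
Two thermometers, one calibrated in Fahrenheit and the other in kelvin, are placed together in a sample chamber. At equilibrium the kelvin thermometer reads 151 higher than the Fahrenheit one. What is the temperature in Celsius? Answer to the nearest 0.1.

Let x be the Fahrenheit reading; then the kelvin reading is 5/9·x + 255.372.
(5/9·x + 255.372) - x = 151  ⇒  (-4/9)·x = -104.372  ⇒  x = 234.8375°F.
In Celsius: (234.8375 - 32) × 5/9 = 112.7°C.

112.7°C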